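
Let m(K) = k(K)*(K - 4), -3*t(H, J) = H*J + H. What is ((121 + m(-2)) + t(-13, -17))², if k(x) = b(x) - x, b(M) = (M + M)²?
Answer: 28561/9 ≈ 3173.4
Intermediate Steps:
b(M) = 4*M² (b(M) = (2*M)² = 4*M²)
k(x) = -x + 4*x² (k(x) = 4*x² - x = -x + 4*x²)
t(H, J) = -H/3 - H*J/3 (t(H, J) = -(H*J + H)/3 = -(H + H*J)/3 = -H/3 - H*J/3)
m(K) = K*(-1 + 4*K)*(-4 + K) (m(K) = (K*(-1 + 4*K))*(K - 4) = (K*(-1 + 4*K))*(-4 + K) = K*(-1 + 4*K)*(-4 + K))
((121 + m(-2)) + t(-13, -17))² = ((121 - 2*(-1 + 4*(-2))*(-4 - 2)) - ⅓*(-13)*(1 - 17))² = ((121 - 2*(-1 - 8)*(-6)) - ⅓*(-13)*(-16))² = ((121 - 2*(-9)*(-6)) - 208/3)² = ((121 - 108) - 208/3)² = (13 - 208/3)² = (-169/3)² = 28561/9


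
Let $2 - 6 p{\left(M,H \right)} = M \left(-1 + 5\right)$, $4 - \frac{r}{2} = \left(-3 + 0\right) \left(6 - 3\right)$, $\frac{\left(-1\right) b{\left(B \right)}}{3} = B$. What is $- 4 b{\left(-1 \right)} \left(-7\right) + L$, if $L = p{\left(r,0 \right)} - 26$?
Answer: $41$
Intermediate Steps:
$b{\left(B \right)} = - 3 B$
$r = 26$ ($r = 8 - 2 \left(-3 + 0\right) \left(6 - 3\right) = 8 - 2 \left(\left(-3\right) 3\right) = 8 - -18 = 8 + 18 = 26$)
$p{\left(M,H \right)} = \frac{1}{3} - \frac{2 M}{3}$ ($p{\left(M,H \right)} = \frac{1}{3} - \frac{M \left(-1 + 5\right)}{6} = \frac{1}{3} - \frac{M 4}{6} = \frac{1}{3} - \frac{4 M}{6} = \frac{1}{3} - \frac{2 M}{3}$)
$L = -43$ ($L = \left(\frac{1}{3} - \frac{52}{3}\right) - 26 = -17 - 26 = -43$)
$- 4 b{\left(-1 \right)} \left(-7\right) + L = - 4 \left(\left(-3\right) \left(-1\right)\right) \left(-7\right) - 43 = \left(-4\right) 3 \left(-7\right) - 43 = \left(-12\right) \left(-7\right) - 43 = 84 - 43 = 41$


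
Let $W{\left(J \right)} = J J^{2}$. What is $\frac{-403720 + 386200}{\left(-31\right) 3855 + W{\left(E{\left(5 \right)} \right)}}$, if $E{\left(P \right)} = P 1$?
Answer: $\frac{876}{5969} \approx 0.14676$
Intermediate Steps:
$E{\left(P \right)} = P$
$W{\left(J \right)} = J^{3}$
$\frac{-403720 + 386200}{\left(-31\right) 3855 + W{\left(E{\left(5 \right)} \right)}} = \frac{-403720 + 386200}{\left(-31\right) 3855 + 5^{3}} = - \frac{17520}{-119505 + 125} = - \frac{17520}{-119380} = \left(-17520\right) \left(- \frac{1}{119380}\right) = \frac{876}{5969}$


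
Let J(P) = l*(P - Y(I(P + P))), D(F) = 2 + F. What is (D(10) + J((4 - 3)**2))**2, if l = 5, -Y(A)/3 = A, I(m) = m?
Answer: 2209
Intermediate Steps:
Y(A) = -3*A
J(P) = 35*P (J(P) = 5*(P - (-3)*(P + P)) = 5*(P - (-3)*2*P) = 5*(P - (-6)*P) = 5*(P + 6*P) = 5*(7*P) = 35*P)
(D(10) + J((4 - 3)**2))**2 = ((2 + 10) + 35*(4 - 3)**2)**2 = (12 + 35*1**2)**2 = (12 + 35*1)**2 = (12 + 35)**2 = 47**2 = 2209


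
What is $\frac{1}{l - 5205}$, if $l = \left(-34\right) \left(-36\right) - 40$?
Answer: $- \frac{1}{4021} \approx -0.00024869$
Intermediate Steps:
$l = 1184$ ($l = 1224 - 40 = 1184$)
$\frac{1}{l - 5205} = \frac{1}{1184 - 5205} = \frac{1}{-4021} = - \frac{1}{4021}$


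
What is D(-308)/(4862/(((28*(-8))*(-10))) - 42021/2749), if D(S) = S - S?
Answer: 0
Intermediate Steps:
D(S) = 0
D(-308)/(4862/(((28*(-8))*(-10))) - 42021/2749) = 0/(4862/(((28*(-8))*(-10))) - 42021/2749) = 0/(4862/((-224*(-10))) - 42021*1/2749) = 0/(4862/2240 - 42021/2749) = 0/(4862*(1/2240) - 42021/2749) = 0/(2431/1120 - 42021/2749) = 0/(-40380701/3078880) = 0*(-3078880/40380701) = 0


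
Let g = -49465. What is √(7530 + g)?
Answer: I*√41935 ≈ 204.78*I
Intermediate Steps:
√(7530 + g) = √(7530 - 49465) = √(-41935) = I*√41935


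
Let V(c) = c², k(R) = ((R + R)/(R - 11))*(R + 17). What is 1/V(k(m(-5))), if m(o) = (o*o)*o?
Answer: 289/11390625 ≈ 2.5372e-5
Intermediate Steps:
m(o) = o³ (m(o) = o²*o = o³)
k(R) = 2*R*(17 + R)/(-11 + R) (k(R) = ((2*R)/(-11 + R))*(17 + R) = (2*R/(-11 + R))*(17 + R) = 2*R*(17 + R)/(-11 + R))
1/V(k(m(-5))) = 1/((2*(-5)³*(17 + (-5)³)/(-11 + (-5)³))²) = 1/((2*(-125)*(17 - 125)/(-11 - 125))²) = 1/((2*(-125)*(-108)/(-136))²) = 1/((2*(-125)*(-1/136)*(-108))²) = 1/((-3375/17)²) = 1/(11390625/289) = 289/11390625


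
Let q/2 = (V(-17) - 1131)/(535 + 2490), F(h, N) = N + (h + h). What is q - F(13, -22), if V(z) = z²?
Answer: -13784/3025 ≈ -4.5567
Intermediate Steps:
F(h, N) = N + 2*h
q = -1684/3025 (q = 2*(((-17)² - 1131)/(535 + 2490)) = 2*((289 - 1131)/3025) = 2*(-842*1/3025) = 2*(-842/3025) = -1684/3025 ≈ -0.55669)
q - F(13, -22) = -1684/3025 - (-22 + 2*13) = -1684/3025 - (-22 + 26) = -1684/3025 - 1*4 = -1684/3025 - 4 = -13784/3025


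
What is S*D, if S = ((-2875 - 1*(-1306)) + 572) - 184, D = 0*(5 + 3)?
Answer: 0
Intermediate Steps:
D = 0 (D = 0*8 = 0)
S = -1181 (S = ((-2875 + 1306) + 572) - 184 = (-1569 + 572) - 184 = -997 - 184 = -1181)
S*D = -1181*0 = 0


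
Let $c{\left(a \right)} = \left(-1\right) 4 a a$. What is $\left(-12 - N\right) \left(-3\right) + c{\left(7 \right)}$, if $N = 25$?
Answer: $-85$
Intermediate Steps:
$c{\left(a \right)} = - 4 a^{2}$ ($c{\left(a \right)} = - 4 a a = - 4 a^{2}$)
$\left(-12 - N\right) \left(-3\right) + c{\left(7 \right)} = \left(-12 - 25\right) \left(-3\right) - 4 \cdot 7^{2} = \left(-12 - 25\right) \left(-3\right) - 196 = \left(-37\right) \left(-3\right) - 196 = 111 - 196 = -85$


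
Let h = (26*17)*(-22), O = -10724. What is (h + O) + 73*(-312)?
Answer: -43224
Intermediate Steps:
h = -9724 (h = 442*(-22) = -9724)
(h + O) + 73*(-312) = (-9724 - 10724) + 73*(-312) = -20448 - 22776 = -43224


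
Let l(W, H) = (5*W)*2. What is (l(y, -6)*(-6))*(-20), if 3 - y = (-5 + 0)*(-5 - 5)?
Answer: -56400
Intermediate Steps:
y = -47 (y = 3 - (-5 + 0)*(-5 - 5) = 3 - (-5)*(-10) = 3 - 1*50 = 3 - 50 = -47)
l(W, H) = 10*W
(l(y, -6)*(-6))*(-20) = ((10*(-47))*(-6))*(-20) = -470*(-6)*(-20) = 2820*(-20) = -56400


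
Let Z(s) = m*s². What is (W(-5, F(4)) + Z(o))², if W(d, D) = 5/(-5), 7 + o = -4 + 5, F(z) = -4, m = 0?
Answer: 1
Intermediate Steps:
o = -6 (o = -7 + (-4 + 5) = -7 + 1 = -6)
W(d, D) = -1 (W(d, D) = 5*(-⅕) = -1)
Z(s) = 0 (Z(s) = 0*s² = 0)
(W(-5, F(4)) + Z(o))² = (-1 + 0)² = (-1)² = 1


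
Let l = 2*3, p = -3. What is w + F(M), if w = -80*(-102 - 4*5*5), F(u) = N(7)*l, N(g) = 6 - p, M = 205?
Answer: 16214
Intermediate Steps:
l = 6
N(g) = 9 (N(g) = 6 - 1*(-3) = 6 + 3 = 9)
F(u) = 54 (F(u) = 9*6 = 54)
w = 16160 (w = -80*(-102 - 20*5) = -80*(-102 - 100) = -80*(-202) = 16160)
w + F(M) = 16160 + 54 = 16214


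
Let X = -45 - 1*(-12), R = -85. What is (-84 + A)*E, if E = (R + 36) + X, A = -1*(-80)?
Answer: 328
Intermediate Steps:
X = -33 (X = -45 + 12 = -33)
A = 80
E = -82 (E = (-85 + 36) - 33 = -49 - 33 = -82)
(-84 + A)*E = (-84 + 80)*(-82) = -4*(-82) = 328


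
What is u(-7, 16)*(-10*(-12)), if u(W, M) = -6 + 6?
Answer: 0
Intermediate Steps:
u(W, M) = 0
u(-7, 16)*(-10*(-12)) = 0*(-10*(-12)) = 0*120 = 0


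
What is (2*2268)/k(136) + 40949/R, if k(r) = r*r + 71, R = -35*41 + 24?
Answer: -83766643/2910893 ≈ -28.777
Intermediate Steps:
R = -1411 (R = -1435 + 24 = -1411)
k(r) = 71 + r² (k(r) = r² + 71 = 71 + r²)
(2*2268)/k(136) + 40949/R = (2*2268)/(71 + 136²) + 40949/(-1411) = 4536/(71 + 18496) + 40949*(-1/1411) = 4536/18567 - 40949/1411 = 4536*(1/18567) - 40949/1411 = 504/2063 - 40949/1411 = -83766643/2910893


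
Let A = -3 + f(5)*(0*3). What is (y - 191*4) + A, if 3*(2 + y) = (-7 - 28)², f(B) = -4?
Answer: -1082/3 ≈ -360.67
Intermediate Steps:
A = -3 (A = -3 - 0*3 = -3 - 4*0 = -3 + 0 = -3)
y = 1219/3 (y = -2 + (-7 - 28)²/3 = -2 + (⅓)*(-35)² = -2 + (⅓)*1225 = -2 + 1225/3 = 1219/3 ≈ 406.33)
(y - 191*4) + A = (1219/3 - 191*4) - 3 = (1219/3 - 764) - 3 = -1073/3 - 3 = -1082/3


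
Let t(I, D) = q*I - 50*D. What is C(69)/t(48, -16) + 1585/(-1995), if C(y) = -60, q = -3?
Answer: -57973/65436 ≈ -0.88595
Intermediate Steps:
t(I, D) = -50*D - 3*I (t(I, D) = -3*I - 50*D = -50*D - 3*I)
C(69)/t(48, -16) + 1585/(-1995) = -60/(-50*(-16) - 3*48) + 1585/(-1995) = -60/(800 - 144) + 1585*(-1/1995) = -60/656 - 317/399 = -60*1/656 - 317/399 = -15/164 - 317/399 = -57973/65436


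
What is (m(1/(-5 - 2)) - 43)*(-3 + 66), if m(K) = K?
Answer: -2718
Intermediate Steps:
(m(1/(-5 - 2)) - 43)*(-3 + 66) = (1/(-5 - 2) - 43)*(-3 + 66) = (1/(-7) - 43)*63 = (-⅐ - 43)*63 = -302/7*63 = -2718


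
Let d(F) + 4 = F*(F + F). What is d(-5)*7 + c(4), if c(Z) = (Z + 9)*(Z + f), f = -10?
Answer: 244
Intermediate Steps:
c(Z) = (-10 + Z)*(9 + Z) (c(Z) = (Z + 9)*(Z - 10) = (9 + Z)*(-10 + Z) = (-10 + Z)*(9 + Z))
d(F) = -4 + 2*F**2 (d(F) = -4 + F*(F + F) = -4 + F*(2*F) = -4 + 2*F**2)
d(-5)*7 + c(4) = (-4 + 2*(-5)**2)*7 + (-90 + 4**2 - 1*4) = (-4 + 2*25)*7 + (-90 + 16 - 4) = (-4 + 50)*7 - 78 = 46*7 - 78 = 322 - 78 = 244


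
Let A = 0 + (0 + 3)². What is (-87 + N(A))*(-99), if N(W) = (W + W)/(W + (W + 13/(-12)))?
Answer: 1727055/203 ≈ 8507.7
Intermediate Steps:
A = 9 (A = 0 + 3² = 0 + 9 = 9)
N(W) = 2*W/(-13/12 + 2*W) (N(W) = (2*W)/(W + (W + 13*(-1/12))) = (2*W)/(W + (W - 13/12)) = (2*W)/(W + (-13/12 + W)) = (2*W)/(-13/12 + 2*W) = 2*W/(-13/12 + 2*W))
(-87 + N(A))*(-99) = (-87 + 24*9/(-13 + 24*9))*(-99) = (-87 + 24*9/(-13 + 216))*(-99) = (-87 + 24*9/203)*(-99) = (-87 + 24*9*(1/203))*(-99) = (-87 + 216/203)*(-99) = -17445/203*(-99) = 1727055/203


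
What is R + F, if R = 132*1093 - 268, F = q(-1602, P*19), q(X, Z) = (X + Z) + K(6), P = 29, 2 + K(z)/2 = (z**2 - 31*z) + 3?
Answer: 142659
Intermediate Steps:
K(z) = 2 - 62*z + 2*z**2 (K(z) = -4 + 2*((z**2 - 31*z) + 3) = -4 + 2*(3 + z**2 - 31*z) = -4 + (6 - 62*z + 2*z**2) = 2 - 62*z + 2*z**2)
q(X, Z) = -298 + X + Z (q(X, Z) = (X + Z) + (2 - 62*6 + 2*6**2) = (X + Z) + (2 - 372 + 2*36) = (X + Z) + (2 - 372 + 72) = (X + Z) - 298 = -298 + X + Z)
F = -1349 (F = -298 - 1602 + 29*19 = -298 - 1602 + 551 = -1349)
R = 144008 (R = 144276 - 268 = 144008)
R + F = 144008 - 1349 = 142659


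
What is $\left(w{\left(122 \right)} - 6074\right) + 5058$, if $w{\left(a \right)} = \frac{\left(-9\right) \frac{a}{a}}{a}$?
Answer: $- \frac{123961}{122} \approx -1016.1$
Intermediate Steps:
$w{\left(a \right)} = - \frac{9}{a}$ ($w{\left(a \right)} = \frac{\left(-9\right) 1}{a} = - \frac{9}{a}$)
$\left(w{\left(122 \right)} - 6074\right) + 5058 = \left(- \frac{9}{122} - 6074\right) + 5058 = - \frac{741037}{122} + 5058 = - \frac{123961}{122}$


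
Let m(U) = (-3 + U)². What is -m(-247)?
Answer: -62500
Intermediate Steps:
-m(-247) = -(-3 - 247)² = -1*(-250)² = -1*62500 = -62500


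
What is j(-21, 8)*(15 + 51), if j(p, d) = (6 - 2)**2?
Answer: 1056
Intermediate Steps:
j(p, d) = 16 (j(p, d) = 4**2 = 16)
j(-21, 8)*(15 + 51) = 16*(15 + 51) = 16*66 = 1056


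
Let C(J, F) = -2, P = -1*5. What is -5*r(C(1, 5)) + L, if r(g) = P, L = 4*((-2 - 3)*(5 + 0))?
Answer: -75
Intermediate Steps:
L = -100 (L = 4*(-5*5) = 4*(-25) = -100)
P = -5
r(g) = -5
-5*r(C(1, 5)) + L = -5*(-5) - 100 = 25 - 100 = -75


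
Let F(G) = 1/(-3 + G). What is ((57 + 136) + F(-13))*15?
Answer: 46305/16 ≈ 2894.1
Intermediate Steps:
((57 + 136) + F(-13))*15 = ((57 + 136) + 1/(-3 - 13))*15 = (193 + 1/(-16))*15 = (193 - 1/16)*15 = (3087/16)*15 = 46305/16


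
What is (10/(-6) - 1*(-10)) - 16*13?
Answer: -599/3 ≈ -199.67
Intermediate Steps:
(10/(-6) - 1*(-10)) - 16*13 = (10*(-1/6) + 10) - 208 = (-5/3 + 10) - 208 = 25/3 - 208 = -599/3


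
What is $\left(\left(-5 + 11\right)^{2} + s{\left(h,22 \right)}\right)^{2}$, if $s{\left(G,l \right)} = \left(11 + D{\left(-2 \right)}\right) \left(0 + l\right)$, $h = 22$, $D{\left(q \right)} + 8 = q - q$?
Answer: $10404$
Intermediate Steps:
$D{\left(q \right)} = -8$ ($D{\left(q \right)} = -8 + \left(q - q\right) = -8 + 0 = -8$)
$s{\left(G,l \right)} = 3 l$ ($s{\left(G,l \right)} = \left(11 - 8\right) \left(0 + l\right) = 3 l$)
$\left(\left(-5 + 11\right)^{2} + s{\left(h,22 \right)}\right)^{2} = \left(\left(-5 + 11\right)^{2} + 3 \cdot 22\right)^{2} = \left(6^{2} + 66\right)^{2} = \left(36 + 66\right)^{2} = 102^{2} = 10404$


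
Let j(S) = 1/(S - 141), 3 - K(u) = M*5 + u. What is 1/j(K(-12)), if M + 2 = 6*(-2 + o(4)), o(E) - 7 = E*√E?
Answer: -506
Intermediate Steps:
o(E) = 7 + E^(3/2) (o(E) = 7 + E*√E = 7 + E^(3/2))
M = 76 (M = -2 + 6*(-2 + (7 + 4^(3/2))) = -2 + 6*(-2 + (7 + 8)) = -2 + 6*(-2 + 15) = -2 + 6*13 = -2 + 78 = 76)
K(u) = -377 - u (K(u) = 3 - (76*5 + u) = 3 - (380 + u) = 3 + (-380 - u) = -377 - u)
j(S) = 1/(-141 + S)
1/j(K(-12)) = 1/(1/(-141 + (-377 - 1*(-12)))) = 1/(1/(-141 + (-377 + 12))) = 1/(1/(-141 - 365)) = 1/(1/(-506)) = 1/(-1/506) = -506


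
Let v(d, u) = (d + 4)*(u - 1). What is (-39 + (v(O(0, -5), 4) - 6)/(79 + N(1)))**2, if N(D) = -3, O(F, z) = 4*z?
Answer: 2277081/1444 ≈ 1576.9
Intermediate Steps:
v(d, u) = (-1 + u)*(4 + d) (v(d, u) = (4 + d)*(-1 + u) = (-1 + u)*(4 + d))
(-39 + (v(O(0, -5), 4) - 6)/(79 + N(1)))**2 = (-39 + ((-4 - 4*(-5) + 4*4 + (4*(-5))*4) - 6)/(79 - 3))**2 = (-39 + ((-4 - 1*(-20) + 16 - 20*4) - 6)/76)**2 = (-39 + ((-4 + 20 + 16 - 80) - 6)*(1/76))**2 = (-39 + (-48 - 6)*(1/76))**2 = (-39 - 54*1/76)**2 = (-39 - 27/38)**2 = (-1509/38)**2 = 2277081/1444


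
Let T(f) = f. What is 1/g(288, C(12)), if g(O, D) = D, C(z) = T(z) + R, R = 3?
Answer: 1/15 ≈ 0.066667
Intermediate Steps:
C(z) = 3 + z (C(z) = z + 3 = 3 + z)
1/g(288, C(12)) = 1/(3 + 12) = 1/15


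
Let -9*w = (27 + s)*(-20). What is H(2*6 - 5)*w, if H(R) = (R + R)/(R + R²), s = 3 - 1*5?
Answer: 125/9 ≈ 13.889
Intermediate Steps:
s = -2 (s = 3 - 5 = -2)
w = 500/9 (w = -(27 - 2)*(-20)/9 = -25*(-20)/9 = -⅑*(-500) = 500/9 ≈ 55.556)
H(R) = 2*R/(R + R²) (H(R) = (2*R)/(R + R²) = 2*R/(R + R²))
H(2*6 - 5)*w = (2/(1 + (2*6 - 5)))*(500/9) = (2/(1 + (12 - 5)))*(500/9) = (2/(1 + 7))*(500/9) = (2/8)*(500/9) = (2*(⅛))*(500/9) = (¼)*(500/9) = 125/9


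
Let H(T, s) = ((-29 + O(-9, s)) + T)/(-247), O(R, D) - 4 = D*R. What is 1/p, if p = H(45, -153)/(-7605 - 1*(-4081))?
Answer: 870428/1397 ≈ 623.07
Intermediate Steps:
O(R, D) = 4 + D*R
H(T, s) = 25/247 - T/247 + 9*s/247 (H(T, s) = ((-29 + (4 + s*(-9))) + T)/(-247) = ((-29 + (4 - 9*s)) + T)*(-1/247) = ((-25 - 9*s) + T)*(-1/247) = (-25 + T - 9*s)*(-1/247) = 25/247 - T/247 + 9*s/247)
p = 1397/870428 (p = (25/247 - 1/247*45 + (9/247)*(-153))/(-7605 - 1*(-4081)) = (25/247 - 45/247 - 1377/247)/(-7605 + 4081) = -1397/247/(-3524) = -1397/247*(-1/3524) = 1397/870428 ≈ 0.0016050)
1/p = 1/(1397/870428) = 870428/1397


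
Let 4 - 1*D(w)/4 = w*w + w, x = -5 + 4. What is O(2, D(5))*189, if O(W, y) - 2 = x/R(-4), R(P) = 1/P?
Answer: 1134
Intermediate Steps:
x = -1
D(w) = 16 - 4*w - 4*w**2 (D(w) = 16 - 4*(w*w + w) = 16 - 4*(w**2 + w) = 16 - 4*(w + w**2) = 16 + (-4*w - 4*w**2) = 16 - 4*w - 4*w**2)
O(W, y) = 6 (O(W, y) = 2 - 1/(1/(-4)) = 2 - 1/(-1/4) = 2 - 1*(-4) = 2 + 4 = 6)
O(2, D(5))*189 = 6*189 = 1134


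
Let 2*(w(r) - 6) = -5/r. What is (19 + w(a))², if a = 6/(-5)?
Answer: 105625/144 ≈ 733.51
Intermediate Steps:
a = -6/5 (a = 6*(-⅕) = -6/5 ≈ -1.2000)
w(r) = 6 - 5/(2*r) (w(r) = 6 + (-5/r)/2 = 6 - 5/(2*r))
(19 + w(a))² = (19 + (6 - 5/(2*(-6/5))))² = (19 + (6 - 5/2*(-⅚)))² = (19 + (6 + 25/12))² = (19 + 97/12)² = (325/12)² = 105625/144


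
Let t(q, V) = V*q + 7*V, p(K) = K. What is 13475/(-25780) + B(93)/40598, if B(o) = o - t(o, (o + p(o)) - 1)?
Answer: -102159051/104661644 ≈ -0.97609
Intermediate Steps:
t(q, V) = 7*V + V*q
B(o) = o - (-1 + 2*o)*(7 + o) (B(o) = o - ((o + o) - 1)*(7 + o) = o - (2*o - 1)*(7 + o) = o - (-1 + 2*o)*(7 + o))
13475/(-25780) + B(93)/40598 = 13475/(-25780) + (93 - (-1 + 2*93)*(7 + 93))/40598 = 13475*(-1/25780) + (93 - 1*(-1 + 186)*100)*(1/40598) = -2695/5156 + (93 - 1*185*100)*(1/40598) = -2695/5156 + (93 - 18500)*(1/40598) = -2695/5156 - 18407*1/40598 = -2695/5156 - 18407/40598 = -102159051/104661644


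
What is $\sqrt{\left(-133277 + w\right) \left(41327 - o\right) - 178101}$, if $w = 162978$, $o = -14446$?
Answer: $6 \sqrt{46009327} \approx 40698.0$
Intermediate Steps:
$\sqrt{\left(-133277 + w\right) \left(41327 - o\right) - 178101} = \sqrt{\left(-133277 + 162978\right) \left(41327 - -14446\right) - 178101} = \sqrt{29701 \left(41327 + 14446\right) - 178101} = \sqrt{29701 \cdot 55773 - 178101} = \sqrt{1656513873 - 178101} = \sqrt{1656335772} = 6 \sqrt{46009327}$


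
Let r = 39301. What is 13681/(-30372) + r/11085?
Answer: 115777343/37408180 ≈ 3.0950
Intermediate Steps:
13681/(-30372) + r/11085 = 13681/(-30372) + 39301/11085 = 13681*(-1/30372) + 39301*(1/11085) = -13681/30372 + 39301/11085 = 115777343/37408180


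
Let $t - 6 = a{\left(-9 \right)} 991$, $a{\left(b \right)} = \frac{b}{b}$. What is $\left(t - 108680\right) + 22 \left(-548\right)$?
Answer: $-119739$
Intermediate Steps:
$a{\left(b \right)} = 1$
$t = 997$ ($t = 6 + 1 \cdot 991 = 6 + 991 = 997$)
$\left(t - 108680\right) + 22 \left(-548\right) = \left(997 - 108680\right) + 22 \left(-548\right) = -107683 - 12056 = -119739$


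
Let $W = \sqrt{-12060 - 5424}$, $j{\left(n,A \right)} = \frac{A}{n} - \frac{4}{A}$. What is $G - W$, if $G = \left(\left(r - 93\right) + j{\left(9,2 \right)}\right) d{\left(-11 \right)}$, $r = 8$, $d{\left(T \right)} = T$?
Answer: $\frac{8591}{9} - 2 i \sqrt{4371} \approx 954.56 - 132.23 i$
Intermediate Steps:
$j{\left(n,A \right)} = - \frac{4}{A} + \frac{A}{n}$
$W = 2 i \sqrt{4371}$ ($W = \sqrt{-17484} = 2 i \sqrt{4371} \approx 132.23 i$)
$G = \frac{8591}{9}$ ($G = \left(\left(8 - 93\right) + \left(- \frac{4}{2} + \frac{2}{9}\right)\right) \left(-11\right) = \left(-85 + \left(\left(-4\right) \frac{1}{2} + 2 \cdot \frac{1}{9}\right)\right) \left(-11\right) = \left(-85 + \left(-2 + \frac{2}{9}\right)\right) \left(-11\right) = \left(-85 - \frac{16}{9}\right) \left(-11\right) = \left(- \frac{781}{9}\right) \left(-11\right) = \frac{8591}{9} \approx 954.56$)
$G - W = \frac{8591}{9} - 2 i \sqrt{4371}$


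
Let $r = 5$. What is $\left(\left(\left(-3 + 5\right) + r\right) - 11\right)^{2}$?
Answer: $16$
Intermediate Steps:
$\left(\left(\left(-3 + 5\right) + r\right) - 11\right)^{2} = \left(\left(\left(-3 + 5\right) + 5\right) - 11\right)^{2} = \left(\left(2 + 5\right) - 11\right)^{2} = \left(7 - 11\right)^{2} = \left(-4\right)^{2} = 16$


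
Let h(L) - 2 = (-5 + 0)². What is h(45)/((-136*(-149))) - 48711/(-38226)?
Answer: 164685301/129101944 ≈ 1.2756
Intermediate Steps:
h(L) = 27 (h(L) = 2 + (-5 + 0)² = 2 + (-5)² = 2 + 25 = 27)
h(45)/((-136*(-149))) - 48711/(-38226) = 27/((-136*(-149))) - 48711/(-38226) = 27/20264 - 48711*(-1/38226) = 27*(1/20264) + 16237/12742 = 27/20264 + 16237/12742 = 164685301/129101944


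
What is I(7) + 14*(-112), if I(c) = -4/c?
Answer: -10980/7 ≈ -1568.6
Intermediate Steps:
I(7) + 14*(-112) = -4/7 + 14*(-112) = -4*⅐ - 1568 = -4/7 - 1568 = -10980/7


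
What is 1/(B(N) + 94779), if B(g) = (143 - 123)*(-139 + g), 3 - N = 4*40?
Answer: 1/88859 ≈ 1.1254e-5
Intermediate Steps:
N = -157 (N = 3 - 4*40 = 3 - 1*160 = 3 - 160 = -157)
B(g) = -2780 + 20*g (B(g) = 20*(-139 + g) = -2780 + 20*g)
1/(B(N) + 94779) = 1/((-2780 + 20*(-157)) + 94779) = 1/((-2780 - 3140) + 94779) = 1/(-5920 + 94779) = 1/88859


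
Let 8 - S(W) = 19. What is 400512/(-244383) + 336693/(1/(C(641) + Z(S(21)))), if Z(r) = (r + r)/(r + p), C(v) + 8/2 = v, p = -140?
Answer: 2638757749079753/12300611 ≈ 2.1452e+8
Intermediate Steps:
S(W) = -11 (S(W) = 8 - 1*19 = 8 - 19 = -11)
C(v) = -4 + v
Z(r) = 2*r/(-140 + r) (Z(r) = (r + r)/(r - 140) = (2*r)/(-140 + r) = 2*r/(-140 + r))
400512/(-244383) + 336693/(1/(C(641) + Z(S(21)))) = 400512/(-244383) + 336693/(1/((-4 + 641) + 2*(-11)/(-140 - 11))) = 400512*(-1/244383) + 336693/(1/(637 + 2*(-11)/(-151))) = -133504/81461 + 336693/(1/(637 + 2*(-11)*(-1/151))) = -133504/81461 + 336693/(1/(637 + 22/151)) = -133504/81461 + 336693/(1/(96209/151)) = -133504/81461 + 336693/(151/96209) = -133504/81461 + 336693*(96209/151) = -133504/81461 + 32392896837/151 = 2638757749079753/12300611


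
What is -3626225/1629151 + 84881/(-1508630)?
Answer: -5608915787781/2457786073130 ≈ -2.2821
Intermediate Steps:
-3626225/1629151 + 84881/(-1508630) = -3626225*1/1629151 + 84881*(-1/1508630) = -3626225/1629151 - 84881/1508630 = -5608915787781/2457786073130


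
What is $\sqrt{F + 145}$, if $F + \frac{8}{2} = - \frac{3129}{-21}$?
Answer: $\sqrt{290} \approx 17.029$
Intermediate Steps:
$F = 145$ ($F = -4 - \frac{3129}{-21} = -4 - -149 = -4 + 149 = 145$)
$\sqrt{F + 145} = \sqrt{145 + 145} = \sqrt{290}$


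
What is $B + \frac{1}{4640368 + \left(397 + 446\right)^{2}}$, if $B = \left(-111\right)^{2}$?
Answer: $\frac{65929880458}{5351017} \approx 12321.0$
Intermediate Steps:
$B = 12321$
$B + \frac{1}{4640368 + \left(397 + 446\right)^{2}} = 12321 + \frac{1}{4640368 + \left(397 + 446\right)^{2}} = 12321 + \frac{1}{4640368 + 843^{2}} = 12321 + \frac{1}{4640368 + 710649} = 12321 + \frac{1}{5351017} = \frac{65929880458}{5351017}$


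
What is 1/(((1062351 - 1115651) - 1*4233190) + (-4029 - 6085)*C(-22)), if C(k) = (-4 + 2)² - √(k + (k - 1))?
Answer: -166421/720271725836 - 1167*I*√5/720271725836 ≈ -2.3105e-7 - 3.6229e-9*I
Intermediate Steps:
C(k) = 4 - √(-1 + 2*k) (C(k) = (-2)² - √(k + (-1 + k)) = 4 - √(-1 + 2*k))
1/(((1062351 - 1115651) - 1*4233190) + (-4029 - 6085)*C(-22)) = 1/(((1062351 - 1115651) - 1*4233190) + (-4029 - 6085)*(4 - √(-1 + 2*(-22)))) = 1/((-53300 - 4233190) - 10114*(4 - √(-1 - 44))) = 1/(-4286490 - 10114*(4 - √(-45))) = 1/(-4286490 - 10114*(4 - 3*I*√5)) = 1/(-4286490 + (-40456 + 30342*I*√5)) = 1/(-4326946 + 30342*I*√5)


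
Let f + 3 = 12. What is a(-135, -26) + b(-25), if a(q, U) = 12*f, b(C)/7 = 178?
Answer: 1354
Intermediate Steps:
f = 9 (f = -3 + 12 = 9)
b(C) = 1246 (b(C) = 7*178 = 1246)
a(q, U) = 108 (a(q, U) = 12*9 = 108)
a(-135, -26) + b(-25) = 108 + 1246 = 1354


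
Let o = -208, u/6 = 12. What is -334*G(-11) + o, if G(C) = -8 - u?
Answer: 26512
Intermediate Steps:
u = 72 (u = 6*12 = 72)
G(C) = -80 (G(C) = -8 - 1*72 = -8 - 72 = -80)
-334*G(-11) + o = -334*(-80) - 208 = 26720 - 208 = 26512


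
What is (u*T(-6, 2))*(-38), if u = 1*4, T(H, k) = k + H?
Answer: 608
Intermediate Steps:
T(H, k) = H + k
u = 4
(u*T(-6, 2))*(-38) = (4*(-6 + 2))*(-38) = (4*(-4))*(-38) = -16*(-38) = 608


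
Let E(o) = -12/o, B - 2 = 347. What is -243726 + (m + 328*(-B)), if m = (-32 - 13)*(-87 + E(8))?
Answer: -708431/2 ≈ -3.5422e+5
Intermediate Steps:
B = 349 (B = 2 + 347 = 349)
m = 7965/2 (m = (-32 - 13)*(-87 - 12/8) = -45*(-87 - 12*1/8) = -45*(-87 - 3/2) = -45*(-177/2) = 7965/2 ≈ 3982.5)
-243726 + (m + 328*(-B)) = -243726 + (7965/2 + 328*(-1*349)) = -243726 + (7965/2 + 328*(-349)) = -243726 + (7965/2 - 114472) = -243726 - 220979/2 = -708431/2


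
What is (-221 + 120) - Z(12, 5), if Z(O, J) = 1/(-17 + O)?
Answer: -504/5 ≈ -100.80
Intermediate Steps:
(-221 + 120) - Z(12, 5) = (-221 + 120) - 1/(-17 + 12) = -101 - 1/(-5) = -101 - 1*(-⅕) = -101 + ⅕ = -504/5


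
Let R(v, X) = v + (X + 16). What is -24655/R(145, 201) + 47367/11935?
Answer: -277110571/4320470 ≈ -64.139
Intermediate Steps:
R(v, X) = 16 + X + v (R(v, X) = v + (16 + X) = 16 + X + v)
-24655/R(145, 201) + 47367/11935 = -24655/(16 + 201 + 145) + 47367/11935 = -24655/362 + 47367*(1/11935) = -24655*1/362 + 47367/11935 = -24655/362 + 47367/11935 = -277110571/4320470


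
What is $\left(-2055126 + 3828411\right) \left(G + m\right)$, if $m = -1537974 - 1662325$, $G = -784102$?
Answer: $-7065478527285$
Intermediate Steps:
$m = -3200299$
$\left(-2055126 + 3828411\right) \left(G + m\right) = \left(-2055126 + 3828411\right) \left(-784102 - 3200299\right) = 1773285 \left(-3984401\right) = -7065478527285$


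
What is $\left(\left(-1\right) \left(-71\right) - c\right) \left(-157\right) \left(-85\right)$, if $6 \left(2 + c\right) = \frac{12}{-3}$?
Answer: $\frac{2949245}{3} \approx 9.8308 \cdot 10^{5}$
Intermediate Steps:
$c = - \frac{8}{3}$ ($c = -2 + \frac{12 \frac{1}{-3}}{6} = -2 + \frac{12 \left(- \frac{1}{3}\right)}{6} = -2 + \frac{1}{6} \left(-4\right) = -2 - \frac{2}{3} = - \frac{8}{3} \approx -2.6667$)
$\left(\left(-1\right) \left(-71\right) - c\right) \left(-157\right) \left(-85\right) = \left(\left(-1\right) \left(-71\right) - - \frac{8}{3}\right) \left(-157\right) \left(-85\right) = \left(71 + \frac{8}{3}\right) \left(-157\right) \left(-85\right) = \frac{221}{3} \left(-157\right) \left(-85\right) = \left(- \frac{34697}{3}\right) \left(-85\right) = \frac{2949245}{3}$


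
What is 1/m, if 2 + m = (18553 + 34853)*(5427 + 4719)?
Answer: 1/541857274 ≈ 1.8455e-9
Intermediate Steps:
m = 541857274 (m = -2 + (18553 + 34853)*(5427 + 4719) = -2 + 53406*10146 = -2 + 541857276 = 541857274)
1/m = 1/541857274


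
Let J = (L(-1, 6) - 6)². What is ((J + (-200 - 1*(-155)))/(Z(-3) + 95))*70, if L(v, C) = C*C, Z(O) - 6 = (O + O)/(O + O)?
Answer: 9975/17 ≈ 586.76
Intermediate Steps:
Z(O) = 7 (Z(O) = 6 + (O + O)/(O + O) = 6 + (2*O)/((2*O)) = 6 + (2*O)*(1/(2*O)) = 6 + 1 = 7)
L(v, C) = C²
J = 900 (J = (6² - 6)² = (36 - 6)² = 30² = 900)
((J + (-200 - 1*(-155)))/(Z(-3) + 95))*70 = ((900 + (-200 - 1*(-155)))/(7 + 95))*70 = ((900 + (-200 + 155))/102)*70 = ((900 - 45)*(1/102))*70 = (855*(1/102))*70 = (285/34)*70 = 9975/17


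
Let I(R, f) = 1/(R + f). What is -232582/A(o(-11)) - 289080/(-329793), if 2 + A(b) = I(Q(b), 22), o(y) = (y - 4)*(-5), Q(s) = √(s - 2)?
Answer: 20454527506120/171162567 - 232582*√73/1557 ≈ 1.1823e+5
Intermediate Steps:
Q(s) = √(-2 + s)
o(y) = 20 - 5*y (o(y) = (-4 + y)*(-5) = 20 - 5*y)
A(b) = -2 + 1/(22 + √(-2 + b)) (A(b) = -2 + 1/(√(-2 + b) + 22) = -2 + 1/(22 + √(-2 + b)))
-232582/A(o(-11)) - 289080/(-329793) = -232582/(-2 + 1/(22 + √(-2 + (20 - 5*(-11))))) - 289080/(-329793) = -232582/(-2 + 1/(22 + √(-2 + (20 + 55)))) - 289080*(-1/329793) = -232582/(-2 + 1/(22 + √(-2 + 75))) + 96360/109931 = -232582/(-2 + 1/(22 + √73)) + 96360/109931 = 96360/109931 - 232582/(-2 + 1/(22 + √73))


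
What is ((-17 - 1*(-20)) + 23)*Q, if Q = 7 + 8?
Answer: 390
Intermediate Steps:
Q = 15
((-17 - 1*(-20)) + 23)*Q = ((-17 - 1*(-20)) + 23)*15 = ((-17 + 20) + 23)*15 = (3 + 23)*15 = 26*15 = 390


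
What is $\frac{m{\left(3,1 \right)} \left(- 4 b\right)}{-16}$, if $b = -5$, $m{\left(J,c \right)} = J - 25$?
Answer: $\frac{55}{2} \approx 27.5$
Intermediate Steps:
$m{\left(J,c \right)} = -25 + J$ ($m{\left(J,c \right)} = J - 25 = -25 + J$)
$\frac{m{\left(3,1 \right)} \left(- 4 b\right)}{-16} = \frac{\left(-25 + 3\right) \left(\left(-4\right) \left(-5\right)\right)}{-16} = \left(-22\right) 20 \left(- \frac{1}{16}\right) = \left(-440\right) \left(- \frac{1}{16}\right) = \frac{55}{2}$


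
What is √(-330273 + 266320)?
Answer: I*√63953 ≈ 252.89*I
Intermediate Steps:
√(-330273 + 266320) = √(-63953) = I*√63953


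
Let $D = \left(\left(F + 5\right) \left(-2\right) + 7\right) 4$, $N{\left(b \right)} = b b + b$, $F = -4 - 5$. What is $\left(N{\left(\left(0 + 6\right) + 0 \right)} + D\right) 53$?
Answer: $5406$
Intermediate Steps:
$F = -9$ ($F = -4 - 5 = -9$)
$N{\left(b \right)} = b + b^{2}$ ($N{\left(b \right)} = b^{2} + b = b + b^{2}$)
$D = 60$ ($D = \left(\left(-9 + 5\right) \left(-2\right) + 7\right) 4 = \left(\left(-4\right) \left(-2\right) + 7\right) 4 = \left(8 + 7\right) 4 = 15 \cdot 4 = 60$)
$\left(N{\left(\left(0 + 6\right) + 0 \right)} + D\right) 53 = \left(\left(\left(0 + 6\right) + 0\right) \left(1 + \left(\left(0 + 6\right) + 0\right)\right) + 60\right) 53 = \left(\left(6 + 0\right) \left(1 + \left(6 + 0\right)\right) + 60\right) 53 = \left(6 \left(1 + 6\right) + 60\right) 53 = \left(6 \cdot 7 + 60\right) 53 = \left(42 + 60\right) 53 = 102 \cdot 53 = 5406$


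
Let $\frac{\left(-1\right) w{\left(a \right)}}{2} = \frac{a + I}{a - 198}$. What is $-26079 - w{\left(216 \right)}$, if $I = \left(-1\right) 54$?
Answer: $-26061$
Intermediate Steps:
$I = -54$
$w{\left(a \right)} = - \frac{2 \left(-54 + a\right)}{-198 + a}$ ($w{\left(a \right)} = - 2 \frac{a - 54}{a - 198} = - 2 \frac{-54 + a}{-198 + a} = - \frac{2 \left(-54 + a\right)}{-198 + a}$)
$-26079 - w{\left(216 \right)} = -26079 - \frac{2 \left(54 - 216\right)}{-198 + 216} = -26079 - \frac{2 \left(54 - 216\right)}{18} = -26079 - 2 \cdot \frac{1}{18} \left(-162\right) = -26079 - -18 = -26079 + 18 = -26061$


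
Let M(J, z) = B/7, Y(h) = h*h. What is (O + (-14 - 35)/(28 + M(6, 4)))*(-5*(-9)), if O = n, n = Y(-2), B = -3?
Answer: 19305/193 ≈ 100.03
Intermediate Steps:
Y(h) = h**2
M(J, z) = -3/7
n = 4 (n = (-2)**2 = 4)
O = 4
(O + (-14 - 35)/(28 + M(6, 4)))*(-5*(-9)) = (4 + (-14 - 35)/(28 - 3/7))*(-5*(-9)) = (4 - 49/193/7)*45 = (4 - 49*7/193)*45 = (4 - 343/193)*45 = (429/193)*45 = 19305/193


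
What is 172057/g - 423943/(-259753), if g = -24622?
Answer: -202686375/37844014 ≈ -5.3558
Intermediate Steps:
172057/g - 423943/(-259753) = 172057/(-24622) - 423943/(-259753) = 172057*(-1/24622) - 423943*(-1/259753) = -172057/24622 + 32611/19981 = -202686375/37844014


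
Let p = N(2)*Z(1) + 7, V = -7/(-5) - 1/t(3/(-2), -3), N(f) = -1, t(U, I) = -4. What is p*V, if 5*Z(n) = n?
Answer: 561/50 ≈ 11.220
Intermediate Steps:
Z(n) = n/5
V = 33/20 (V = -7/(-5) - 1/(-4) = -7*(-⅕) - 1*(-¼) = 7/5 + ¼ = 33/20 ≈ 1.6500)
p = 34/5 (p = -1/5 + 7 = -1*⅕ + 7 = -⅕ + 7 = 34/5 ≈ 6.8000)
p*V = (34/5)*(33/20) = 561/50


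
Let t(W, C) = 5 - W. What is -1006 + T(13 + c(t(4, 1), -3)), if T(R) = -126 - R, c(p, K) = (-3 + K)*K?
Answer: -1163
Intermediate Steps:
c(p, K) = K*(-3 + K)
-1006 + T(13 + c(t(4, 1), -3)) = -1006 + (-126 - (13 - 3*(-3 - 3))) = -1006 + (-126 - (13 - 3*(-6))) = -1006 + (-126 - (13 + 18)) = -1006 + (-126 - 1*31) = -1006 + (-126 - 31) = -1006 - 157 = -1163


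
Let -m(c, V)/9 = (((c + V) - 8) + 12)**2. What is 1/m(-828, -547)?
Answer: -1/16916769 ≈ -5.9113e-8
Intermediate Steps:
m(c, V) = -9*(4 + V + c)**2 (m(c, V) = -9*(((c + V) - 8) + 12)**2 = -9*(((V + c) - 8) + 12)**2 = -9*((-8 + V + c) + 12)**2 = -9*(4 + V + c)**2)
1/m(-828, -547) = 1/(-9*(4 - 547 - 828)**2) = 1/(-9*(-1371)**2) = 1/(-9*1879641) = 1/(-16916769) = -1/16916769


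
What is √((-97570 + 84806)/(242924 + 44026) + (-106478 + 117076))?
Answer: 2*√2181597158163/28695 ≈ 102.95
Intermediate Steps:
√((-97570 + 84806)/(242924 + 44026) + (-106478 + 117076)) = √(-12764/286950 + 10598) = √(-12764*1/286950 + 10598) = √(-6382/143475 + 10598) = √(1520541668/143475) = 2*√2181597158163/28695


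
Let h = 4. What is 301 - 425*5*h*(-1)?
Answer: 8801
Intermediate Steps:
301 - 425*5*h*(-1) = 301 - 425*5*4*(-1) = 301 - 8500*(-1) = 301 - 425*(-20) = 301 + 8500 = 8801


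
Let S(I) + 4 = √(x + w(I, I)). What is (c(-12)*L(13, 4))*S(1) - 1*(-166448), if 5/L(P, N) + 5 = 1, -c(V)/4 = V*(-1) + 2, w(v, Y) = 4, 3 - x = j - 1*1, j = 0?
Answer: 166168 + 140*√2 ≈ 1.6637e+5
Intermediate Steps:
x = 4 (x = 3 - (0 - 1*1) = 3 - (0 - 1) = 3 - 1*(-1) = 3 + 1 = 4)
c(V) = -8 + 4*V (c(V) = -4*(V*(-1) + 2) = -4*(-V + 2) = -4*(2 - V) = -8 + 4*V)
L(P, N) = -5/4 (L(P, N) = 5/(-5 + 1) = 5/(-4) = 5*(-¼) = -5/4)
S(I) = -4 + 2*√2 (S(I) = -4 + √(4 + 4) = -4 + √8 = -4 + 2*√2)
(c(-12)*L(13, 4))*S(1) - 1*(-166448) = ((-8 + 4*(-12))*(-5/4))*(-4 + 2*√2) - 1*(-166448) = ((-8 - 48)*(-5/4))*(-4 + 2*√2) + 166448 = (-56*(-5/4))*(-4 + 2*√2) + 166448 = 70*(-4 + 2*√2) + 166448 = (-280 + 140*√2) + 166448 = 166168 + 140*√2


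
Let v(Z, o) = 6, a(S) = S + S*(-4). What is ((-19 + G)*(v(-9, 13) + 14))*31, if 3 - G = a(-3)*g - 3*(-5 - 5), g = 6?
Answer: -62000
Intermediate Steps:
a(S) = -3*S (a(S) = S - 4*S = -3*S)
G = -81 (G = 3 - (-3*(-3)*6 - 3*(-5 - 5)) = 3 - (9*6 - 3*(-10)) = 3 - (54 + 30) = 3 - 1*84 = 3 - 84 = -81)
((-19 + G)*(v(-9, 13) + 14))*31 = ((-19 - 81)*(6 + 14))*31 = -100*20*31 = -2000*31 = -62000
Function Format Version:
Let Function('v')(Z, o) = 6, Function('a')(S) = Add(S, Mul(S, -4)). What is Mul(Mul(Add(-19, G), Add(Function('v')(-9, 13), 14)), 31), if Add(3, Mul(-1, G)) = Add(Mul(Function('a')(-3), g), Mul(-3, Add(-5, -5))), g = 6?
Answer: -62000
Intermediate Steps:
Function('a')(S) = Mul(-3, S) (Function('a')(S) = Add(S, Mul(-4, S)) = Mul(-3, S))
G = -81 (G = Add(3, Mul(-1, Add(Mul(Mul(-3, -3), 6), Mul(-3, Add(-5, -5))))) = Add(3, Mul(-1, Add(Mul(9, 6), Mul(-3, -10)))) = Add(3, Mul(-1, Add(54, 30))) = Add(3, Mul(-1, 84)) = Add(3, -84) = -81)
Mul(Mul(Add(-19, G), Add(Function('v')(-9, 13), 14)), 31) = Mul(Mul(Add(-19, -81), Add(6, 14)), 31) = Mul(Mul(-100, 20), 31) = Mul(-2000, 31) = -62000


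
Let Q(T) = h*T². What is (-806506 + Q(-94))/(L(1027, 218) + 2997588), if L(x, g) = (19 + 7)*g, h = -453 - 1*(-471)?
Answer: -323729/1501628 ≈ -0.21559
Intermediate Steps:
h = 18 (h = -453 + 471 = 18)
Q(T) = 18*T²
L(x, g) = 26*g
(-806506 + Q(-94))/(L(1027, 218) + 2997588) = (-806506 + 18*(-94)²)/(26*218 + 2997588) = (-806506 + 18*8836)/(5668 + 2997588) = (-806506 + 159048)/3003256 = -647458*1/3003256 = -323729/1501628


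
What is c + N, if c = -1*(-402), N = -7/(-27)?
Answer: 10861/27 ≈ 402.26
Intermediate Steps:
N = 7/27 (N = -7*(-1/27) = 7/27 ≈ 0.25926)
c = 402
c + N = 402 + 7/27 = 10861/27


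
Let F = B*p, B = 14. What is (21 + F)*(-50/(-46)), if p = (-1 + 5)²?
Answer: 6125/23 ≈ 266.30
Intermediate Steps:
p = 16 (p = 4² = 16)
F = 224 (F = 14*16 = 224)
(21 + F)*(-50/(-46)) = (21 + 224)*(-50/(-46)) = 245*(-50*(-1/46)) = 245*(25/23) = 6125/23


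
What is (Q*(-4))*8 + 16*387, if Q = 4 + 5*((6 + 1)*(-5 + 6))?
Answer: 4944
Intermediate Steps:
Q = 39 (Q = 4 + 5*(7*1) = 4 + 5*7 = 4 + 35 = 39)
(Q*(-4))*8 + 16*387 = (39*(-4))*8 + 16*387 = -156*8 + 6192 = -1248 + 6192 = 4944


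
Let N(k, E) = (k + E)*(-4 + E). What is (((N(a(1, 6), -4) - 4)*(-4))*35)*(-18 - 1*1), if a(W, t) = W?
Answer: 53200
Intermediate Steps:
N(k, E) = (-4 + E)*(E + k) (N(k, E) = (E + k)*(-4 + E) = (-4 + E)*(E + k))
(((N(a(1, 6), -4) - 4)*(-4))*35)*(-18 - 1*1) = (((((-4)² - 4*(-4) - 4*1 - 4*1) - 4)*(-4))*35)*(-18 - 1*1) = ((((16 + 16 - 4 - 4) - 4)*(-4))*35)*(-18 - 1) = (((24 - 4)*(-4))*35)*(-19) = ((20*(-4))*35)*(-19) = -80*35*(-19) = -2800*(-19) = 53200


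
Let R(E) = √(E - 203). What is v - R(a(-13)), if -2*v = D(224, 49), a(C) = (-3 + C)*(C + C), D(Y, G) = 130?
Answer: -65 - √213 ≈ -79.594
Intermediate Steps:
a(C) = 2*C*(-3 + C) (a(C) = (-3 + C)*(2*C) = 2*C*(-3 + C))
v = -65 (v = -½*130 = -65)
R(E) = √(-203 + E)
v - R(a(-13)) = -65 - √(-203 + 2*(-13)*(-3 - 13)) = -65 - √(-203 + 2*(-13)*(-16)) = -65 - √(-203 + 416) = -65 - √213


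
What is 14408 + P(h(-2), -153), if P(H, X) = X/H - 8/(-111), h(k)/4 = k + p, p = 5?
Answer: 6391523/444 ≈ 14395.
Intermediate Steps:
h(k) = 20 + 4*k (h(k) = 4*(k + 5) = 4*(5 + k) = 20 + 4*k)
P(H, X) = 8/111 + X/H (P(H, X) = X/H - 8*(-1/111) = X/H + 8/111 = 8/111 + X/H)
14408 + P(h(-2), -153) = 14408 + (8/111 - 153/(20 + 4*(-2))) = 14408 + (8/111 - 153/(20 - 8)) = 14408 + (8/111 - 153/12) = 14408 + (8/111 - 153*1/12) = 14408 + (8/111 - 51/4) = 14408 - 5629/444 = 6391523/444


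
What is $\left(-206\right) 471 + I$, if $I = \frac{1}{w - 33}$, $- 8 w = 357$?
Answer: $- \frac{60253154}{621} \approx -97026.0$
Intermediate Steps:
$w = - \frac{357}{8}$ ($w = \left(- \frac{1}{8}\right) 357 = - \frac{357}{8} \approx -44.625$)
$I = - \frac{8}{621}$ ($I = \frac{1}{- \frac{357}{8} - 33} = \frac{1}{- \frac{621}{8}} = - \frac{8}{621} \approx -0.012882$)
$\left(-206\right) 471 + I = \left(-206\right) 471 - \frac{8}{621} = -97026 - \frac{8}{621} = - \frac{60253154}{621}$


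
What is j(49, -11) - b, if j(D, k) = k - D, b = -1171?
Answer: 1111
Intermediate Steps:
j(49, -11) - b = (-11 - 1*49) - 1*(-1171) = (-11 - 49) + 1171 = -60 + 1171 = 1111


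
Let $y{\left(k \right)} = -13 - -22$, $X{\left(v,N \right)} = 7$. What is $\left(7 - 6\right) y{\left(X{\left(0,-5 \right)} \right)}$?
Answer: $9$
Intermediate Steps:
$y{\left(k \right)} = 9$ ($y{\left(k \right)} = -13 + 22 = 9$)
$\left(7 - 6\right) y{\left(X{\left(0,-5 \right)} \right)} = \left(7 - 6\right) 9 = 1 \cdot 9 = 9$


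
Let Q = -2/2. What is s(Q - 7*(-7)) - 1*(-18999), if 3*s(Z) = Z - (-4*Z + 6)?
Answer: 19077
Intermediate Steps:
Q = -1 (Q = -2*1/2 = -1)
s(Z) = -2 + 5*Z/3 (s(Z) = (Z - (-4*Z + 6))/3 = (Z - (6 - 4*Z))/3 = (Z + (-6 + 4*Z))/3 = (-6 + 5*Z)/3 = -2 + 5*Z/3)
s(Q - 7*(-7)) - 1*(-18999) = (-2 + 5*(-1 - 7*(-7))/3) - 1*(-18999) = (-2 + 5*(-1 + 49)/3) + 18999 = (-2 + (5/3)*48) + 18999 = (-2 + 80) + 18999 = 78 + 18999 = 19077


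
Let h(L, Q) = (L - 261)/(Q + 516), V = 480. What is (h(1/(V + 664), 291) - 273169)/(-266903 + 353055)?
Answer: -252192104735/79536215616 ≈ -3.1708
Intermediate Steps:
h(L, Q) = (-261 + L)/(516 + Q)
(h(1/(V + 664), 291) - 273169)/(-266903 + 353055) = ((-261 + 1/(480 + 664))/(516 + 291) - 273169)/(-266903 + 353055) = ((-261 + 1/1144)/807 - 273169)/86152 = ((-261 + 1/1144)/807 - 273169)*(1/86152) = ((1/807)*(-298583/1144) - 273169)*(1/86152) = (-298583/923208 - 273169)*(1/86152) = -252192104735/923208*1/86152 = -252192104735/79536215616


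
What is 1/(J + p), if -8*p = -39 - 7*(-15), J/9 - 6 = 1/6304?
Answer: 6304/288417 ≈ 0.021857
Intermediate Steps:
J = 340425/6304 (J = 54 + 9/6304 = 340425/6304 ≈ 54.001)
p = -33/4 (p = -(-39 - 7*(-15))/8 = -(-39 + 105)/8 = -⅛*66 = -33/4 ≈ -8.2500)
1/(J + p) = 1/(340425/6304 - 33/4) = 1/(288417/6304) = 6304/288417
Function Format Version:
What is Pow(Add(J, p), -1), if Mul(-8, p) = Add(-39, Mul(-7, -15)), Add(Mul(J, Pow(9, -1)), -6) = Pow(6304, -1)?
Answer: Rational(6304, 288417) ≈ 0.021857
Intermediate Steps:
J = Rational(340425, 6304) (J = Add(54, Mul(9, Pow(6304, -1))) = Add(54, Mul(9, Rational(1, 6304))) = Add(54, Rational(9, 6304)) = Rational(340425, 6304) ≈ 54.001)
p = Rational(-33, 4) (p = Mul(Rational(-1, 8), Add(-39, Mul(-7, -15))) = Mul(Rational(-1, 8), Add(-39, 105)) = Mul(Rational(-1, 8), 66) = Rational(-33, 4) ≈ -8.2500)
Pow(Add(J, p), -1) = Pow(Add(Rational(340425, 6304), Rational(-33, 4)), -1) = Pow(Rational(288417, 6304), -1) = Rational(6304, 288417)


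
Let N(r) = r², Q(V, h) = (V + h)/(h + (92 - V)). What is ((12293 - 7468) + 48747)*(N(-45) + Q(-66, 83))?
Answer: 26145386024/241 ≈ 1.0849e+8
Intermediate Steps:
Q(V, h) = (V + h)/(92 + h - V)
((12293 - 7468) + 48747)*(N(-45) + Q(-66, 83)) = ((12293 - 7468) + 48747)*((-45)² + (-66 + 83)/(92 + 83 - 1*(-66))) = (4825 + 48747)*(2025 + 17/(92 + 83 + 66)) = 53572*(2025 + 17/241) = 53572*(488042/241) = 26145386024/241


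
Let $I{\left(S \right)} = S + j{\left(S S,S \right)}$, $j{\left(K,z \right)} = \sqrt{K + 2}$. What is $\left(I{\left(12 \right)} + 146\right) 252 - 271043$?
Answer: $-231227 + 252 \sqrt{146} \approx -2.2818 \cdot 10^{5}$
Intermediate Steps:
$j{\left(K,z \right)} = \sqrt{2 + K}$
$I{\left(S \right)} = S + \sqrt{2 + S^{2}}$ ($I{\left(S \right)} = S + \sqrt{2 + S S} = S + \sqrt{2 + S^{2}}$)
$\left(I{\left(12 \right)} + 146\right) 252 - 271043 = \left(\left(12 + \sqrt{2 + 12^{2}}\right) + 146\right) 252 - 271043 = \left(\left(12 + \sqrt{2 + 144}\right) + 146\right) 252 - 271043 = \left(\left(12 + \sqrt{146}\right) + 146\right) 252 - 271043 = \left(158 + \sqrt{146}\right) 252 - 271043 = \left(39816 + 252 \sqrt{146}\right) - 271043 = -231227 + 252 \sqrt{146}$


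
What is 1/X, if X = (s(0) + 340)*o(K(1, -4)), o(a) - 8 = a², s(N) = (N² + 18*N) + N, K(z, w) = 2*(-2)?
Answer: 1/8160 ≈ 0.00012255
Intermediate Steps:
K(z, w) = -4
s(N) = N² + 19*N
o(a) = 8 + a²
X = 8160 (X = (0*(19 + 0) + 340)*(8 + (-4)²) = (0*19 + 340)*(8 + 16) = (0 + 340)*24 = 340*24 = 8160)
1/X = 1/8160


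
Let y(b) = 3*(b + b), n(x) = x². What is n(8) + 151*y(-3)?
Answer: -2654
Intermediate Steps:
y(b) = 6*b (y(b) = 3*(2*b) = 6*b)
n(8) + 151*y(-3) = 8² + 151*(6*(-3)) = 64 + 151*(-18) = 64 - 2718 = -2654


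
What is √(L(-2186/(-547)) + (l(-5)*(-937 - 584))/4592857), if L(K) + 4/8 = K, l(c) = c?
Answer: 3*√9812456132295044490/5024585558 ≈ 1.8703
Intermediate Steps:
L(K) = -½ + K
√(L(-2186/(-547)) + (l(-5)*(-937 - 584))/4592857) = √((-½ - 2186/(-547)) - 5*(-937 - 584)/4592857) = √((-½ - 2186*(-1/547)) - 5*(-1521)*(1/4592857)) = √((-½ + 2186/547) + 7605*(1/4592857)) = √(3825/1094 + 7605/4592857) = √(17575997895/5024585558) = 3*√9812456132295044490/5024585558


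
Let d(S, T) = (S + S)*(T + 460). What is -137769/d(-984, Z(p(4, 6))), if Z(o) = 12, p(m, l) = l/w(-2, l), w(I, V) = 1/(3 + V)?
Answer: 45923/309632 ≈ 0.14831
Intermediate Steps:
p(m, l) = l*(3 + l) (p(m, l) = l/(1/(3 + l)) = l*(3 + l))
d(S, T) = 2*S*(460 + T) (d(S, T) = (2*S)*(460 + T) = 2*S*(460 + T))
-137769/d(-984, Z(p(4, 6))) = -137769*(-1/(1968*(460 + 12))) = -137769/(2*(-984)*472) = -137769/(-928896) = -137769*(-1/928896) = 45923/309632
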